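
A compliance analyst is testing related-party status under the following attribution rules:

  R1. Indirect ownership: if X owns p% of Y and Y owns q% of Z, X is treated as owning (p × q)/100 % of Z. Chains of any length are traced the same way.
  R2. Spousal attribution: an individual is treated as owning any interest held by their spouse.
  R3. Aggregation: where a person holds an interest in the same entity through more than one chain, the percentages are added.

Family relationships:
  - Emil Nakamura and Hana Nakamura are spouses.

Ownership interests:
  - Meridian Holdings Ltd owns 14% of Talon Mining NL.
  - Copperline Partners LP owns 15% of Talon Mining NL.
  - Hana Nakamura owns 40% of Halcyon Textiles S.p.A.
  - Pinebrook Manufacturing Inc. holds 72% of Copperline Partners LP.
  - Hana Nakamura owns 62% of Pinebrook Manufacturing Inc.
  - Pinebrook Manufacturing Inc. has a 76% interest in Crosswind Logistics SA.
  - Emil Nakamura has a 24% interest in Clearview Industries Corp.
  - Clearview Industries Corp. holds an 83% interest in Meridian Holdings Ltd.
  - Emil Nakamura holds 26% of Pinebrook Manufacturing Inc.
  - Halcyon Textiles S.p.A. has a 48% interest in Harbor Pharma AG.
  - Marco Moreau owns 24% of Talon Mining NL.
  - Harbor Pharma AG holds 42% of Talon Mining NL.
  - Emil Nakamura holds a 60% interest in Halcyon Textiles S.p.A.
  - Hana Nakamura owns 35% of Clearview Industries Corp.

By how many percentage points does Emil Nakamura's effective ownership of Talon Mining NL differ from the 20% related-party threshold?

16.5198

By spousal attribution (R2), Emil Nakamura is treated as also owning Hana Nakamura's interest in Halcyon Textiles S.p.A, giving 60% + 40% = 100%.
By spousal attribution (R2), Emil Nakamura is treated as also owning Hana Nakamura's interest in Clearview Industries Corp, giving 24% + 35% = 59%.
By spousal attribution (R2), Emil Nakamura is treated as also owning Hana Nakamura's interest in Pinebrook Manufacturing Inc, giving 26% + 62% = 88%.
Chain via Halcyon Textiles S.p.A. → Harbor Pharma AG (R1): 100% × 48% × 42% = 20.16% of Talon Mining NL.
Chain via Clearview Industries Corp. → Meridian Holdings Ltd (R1): 59% × 83% × 14% = 6.8558% of Talon Mining NL.
Chain via Pinebrook Manufacturing Inc. → Copperline Partners LP (R1): 88% × 72% × 15% = 9.504% of Talon Mining NL.
Aggregating (R3): 20.16% + 6.8558% + 9.504% = 36.5198%.
36.5198% exceeds the 20% threshold by 16.5198 percentage points.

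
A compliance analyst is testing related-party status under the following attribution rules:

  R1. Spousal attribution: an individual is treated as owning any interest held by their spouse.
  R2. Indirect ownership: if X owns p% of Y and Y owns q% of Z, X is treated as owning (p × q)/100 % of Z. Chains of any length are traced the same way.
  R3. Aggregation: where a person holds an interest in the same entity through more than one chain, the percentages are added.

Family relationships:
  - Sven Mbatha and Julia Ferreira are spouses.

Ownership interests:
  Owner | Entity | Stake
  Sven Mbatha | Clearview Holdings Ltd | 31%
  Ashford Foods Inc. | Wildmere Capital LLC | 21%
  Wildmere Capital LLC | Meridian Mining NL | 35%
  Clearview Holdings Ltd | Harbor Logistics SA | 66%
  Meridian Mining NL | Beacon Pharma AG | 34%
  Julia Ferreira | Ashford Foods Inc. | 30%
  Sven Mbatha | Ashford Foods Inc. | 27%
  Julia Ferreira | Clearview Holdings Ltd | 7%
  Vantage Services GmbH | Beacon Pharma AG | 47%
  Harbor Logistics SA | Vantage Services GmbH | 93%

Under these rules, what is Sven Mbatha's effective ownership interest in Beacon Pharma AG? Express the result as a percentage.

By spousal attribution (R1), Sven Mbatha is treated as also owning Julia Ferreira's interest in Clearview Holdings Ltd, giving 31% + 7% = 38%.
By spousal attribution (R1), Sven Mbatha is treated as also owning Julia Ferreira's interest in Ashford Foods Inc, giving 27% + 30% = 57%.
Chain via Clearview Holdings Ltd → Harbor Logistics SA → Vantage Services GmbH (R2): 38% × 66% × 93% × 47% = 10.962468% of Beacon Pharma AG.
Chain via Ashford Foods Inc. → Wildmere Capital LLC → Meridian Mining NL (R2): 57% × 21% × 35% × 34% = 1.42443% of Beacon Pharma AG.
Aggregating (R3): 10.962468% + 1.42443% = 12.386898%.

12.386898%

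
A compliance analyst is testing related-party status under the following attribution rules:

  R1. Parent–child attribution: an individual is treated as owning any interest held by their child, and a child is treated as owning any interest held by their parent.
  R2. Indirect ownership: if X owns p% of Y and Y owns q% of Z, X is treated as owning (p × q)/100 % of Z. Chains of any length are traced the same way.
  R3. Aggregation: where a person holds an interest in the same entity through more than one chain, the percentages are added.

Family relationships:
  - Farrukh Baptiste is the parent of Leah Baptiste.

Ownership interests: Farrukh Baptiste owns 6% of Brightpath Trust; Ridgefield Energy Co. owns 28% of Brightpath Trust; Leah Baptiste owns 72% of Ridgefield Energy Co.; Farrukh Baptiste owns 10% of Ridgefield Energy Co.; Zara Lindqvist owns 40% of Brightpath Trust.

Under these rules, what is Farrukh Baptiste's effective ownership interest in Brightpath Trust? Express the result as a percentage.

By parent–child attribution (R1), Farrukh Baptiste is treated as also owning Leah Baptiste's interest in Ridgefield Energy Co, giving 10% + 72% = 82%.
Chain via Ridgefield Energy Co. (R2): 82% × 28% = 22.96% of Brightpath Trust.
Direct interest in Brightpath Trust: 6%.
Aggregating (R3): 22.96% + 6% = 28.96%.

28.96%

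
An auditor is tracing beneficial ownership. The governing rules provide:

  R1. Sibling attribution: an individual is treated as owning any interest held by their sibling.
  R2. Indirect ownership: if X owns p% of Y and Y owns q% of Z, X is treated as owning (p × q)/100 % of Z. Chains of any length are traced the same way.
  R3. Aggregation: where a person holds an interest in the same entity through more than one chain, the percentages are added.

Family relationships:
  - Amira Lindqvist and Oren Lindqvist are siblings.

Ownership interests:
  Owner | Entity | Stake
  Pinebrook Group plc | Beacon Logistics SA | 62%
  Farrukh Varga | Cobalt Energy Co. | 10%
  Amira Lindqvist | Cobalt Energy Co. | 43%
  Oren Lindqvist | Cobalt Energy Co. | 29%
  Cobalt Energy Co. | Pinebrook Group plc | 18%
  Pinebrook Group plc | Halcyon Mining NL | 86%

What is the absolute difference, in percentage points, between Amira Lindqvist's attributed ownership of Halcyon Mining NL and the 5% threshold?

6.1456

By sibling attribution (R1), Amira Lindqvist is treated as also owning Oren Lindqvist's interest in Cobalt Energy Co, giving 43% + 29% = 72%.
Chain via Cobalt Energy Co. → Pinebrook Group plc (R2): 72% × 18% × 86% = 11.1456% of Halcyon Mining NL.
11.1456% exceeds the 5% threshold by 6.1456 percentage points.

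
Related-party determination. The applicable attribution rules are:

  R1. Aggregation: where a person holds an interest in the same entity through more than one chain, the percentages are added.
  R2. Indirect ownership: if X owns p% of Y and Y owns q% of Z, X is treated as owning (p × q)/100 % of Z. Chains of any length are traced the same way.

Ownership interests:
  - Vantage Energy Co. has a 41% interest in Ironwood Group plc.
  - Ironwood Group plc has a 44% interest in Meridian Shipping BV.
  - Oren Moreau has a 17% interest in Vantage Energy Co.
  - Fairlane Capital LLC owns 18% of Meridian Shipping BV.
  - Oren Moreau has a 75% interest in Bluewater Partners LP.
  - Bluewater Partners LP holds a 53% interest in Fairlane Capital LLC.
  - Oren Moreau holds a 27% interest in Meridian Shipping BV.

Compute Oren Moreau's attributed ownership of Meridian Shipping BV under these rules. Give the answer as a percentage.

Chain via Vantage Energy Co. → Ironwood Group plc (R2): 17% × 41% × 44% = 3.0668% of Meridian Shipping BV.
Chain via Bluewater Partners LP → Fairlane Capital LLC (R2): 75% × 53% × 18% = 7.155% of Meridian Shipping BV.
Direct interest in Meridian Shipping BV: 27%.
Aggregating (R1): 3.0668% + 7.155% + 27% = 37.2218%.

37.2218%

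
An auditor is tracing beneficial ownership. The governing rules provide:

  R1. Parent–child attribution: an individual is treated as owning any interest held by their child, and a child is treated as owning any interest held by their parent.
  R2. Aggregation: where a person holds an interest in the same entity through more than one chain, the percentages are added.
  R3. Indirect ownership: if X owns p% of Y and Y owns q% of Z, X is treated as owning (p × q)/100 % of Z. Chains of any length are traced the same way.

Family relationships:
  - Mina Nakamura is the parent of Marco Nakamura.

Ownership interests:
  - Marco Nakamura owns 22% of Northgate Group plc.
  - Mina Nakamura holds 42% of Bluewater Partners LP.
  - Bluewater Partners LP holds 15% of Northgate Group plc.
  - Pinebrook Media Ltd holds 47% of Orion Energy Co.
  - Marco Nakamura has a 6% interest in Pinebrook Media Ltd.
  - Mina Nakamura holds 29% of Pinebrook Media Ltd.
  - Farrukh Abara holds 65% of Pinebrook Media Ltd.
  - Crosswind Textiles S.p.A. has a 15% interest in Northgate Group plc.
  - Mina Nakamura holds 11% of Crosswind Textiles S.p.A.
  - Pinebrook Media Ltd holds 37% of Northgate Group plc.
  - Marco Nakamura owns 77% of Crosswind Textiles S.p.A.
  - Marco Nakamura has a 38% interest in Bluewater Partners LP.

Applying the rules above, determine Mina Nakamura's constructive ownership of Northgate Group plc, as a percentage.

60.15%

By parent–child attribution (R1), Mina Nakamura is treated as also owning Marco Nakamura's interest in Pinebrook Media Ltd, giving 29% + 6% = 35%.
By parent–child attribution (R1), Mina Nakamura is treated as also owning Marco Nakamura's interest in Crosswind Textiles S.p.A, giving 11% + 77% = 88%.
By parent–child attribution (R1), Mina Nakamura is treated as also owning Marco Nakamura's interest in Bluewater Partners LP, giving 42% + 38% = 80%.
By parent–child attribution (R1), Mina Nakamura is treated as owning Marco Nakamura's 22% interest in Northgate Group plc.
Chain via Pinebrook Media Ltd (R3): 35% × 37% = 12.95% of Northgate Group plc.
Chain via Crosswind Textiles S.p.A. (R3): 88% × 15% = 13.2% of Northgate Group plc.
Chain via Bluewater Partners LP (R3): 80% × 15% = 12% of Northgate Group plc.
Direct interest in Northgate Group plc: 22%.
Aggregating (R2): 12.95% + 13.2% + 12% + 22% = 60.15%.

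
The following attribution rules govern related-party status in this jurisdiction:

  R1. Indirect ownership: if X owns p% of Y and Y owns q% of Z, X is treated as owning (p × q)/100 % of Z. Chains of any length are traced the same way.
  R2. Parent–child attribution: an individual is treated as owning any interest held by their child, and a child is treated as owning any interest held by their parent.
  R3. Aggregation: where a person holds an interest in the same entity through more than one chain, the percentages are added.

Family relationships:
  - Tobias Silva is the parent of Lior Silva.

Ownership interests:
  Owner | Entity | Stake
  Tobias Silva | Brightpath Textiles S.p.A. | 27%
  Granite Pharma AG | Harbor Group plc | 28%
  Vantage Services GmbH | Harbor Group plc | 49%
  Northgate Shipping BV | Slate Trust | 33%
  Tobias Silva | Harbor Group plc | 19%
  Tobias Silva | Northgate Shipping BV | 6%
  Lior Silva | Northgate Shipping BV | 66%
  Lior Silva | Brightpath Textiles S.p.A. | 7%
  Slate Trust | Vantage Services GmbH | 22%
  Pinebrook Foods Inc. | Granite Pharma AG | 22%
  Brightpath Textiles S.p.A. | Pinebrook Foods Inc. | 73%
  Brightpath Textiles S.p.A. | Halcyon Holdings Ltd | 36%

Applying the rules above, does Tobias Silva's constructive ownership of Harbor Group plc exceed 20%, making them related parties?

Yes

By parent–child attribution (R2), Tobias Silva is treated as also owning Lior Silva's interest in Brightpath Textiles S.p.A, giving 27% + 7% = 34%.
By parent–child attribution (R2), Tobias Silva is treated as also owning Lior Silva's interest in Northgate Shipping BV, giving 6% + 66% = 72%.
Chain via Brightpath Textiles S.p.A. → Pinebrook Foods Inc. → Granite Pharma AG (R1): 34% × 73% × 22% × 28% = 1.528912% of Harbor Group plc.
Chain via Northgate Shipping BV → Slate Trust → Vantage Services GmbH (R1): 72% × 33% × 22% × 49% = 2.561328% of Harbor Group plc.
Direct interest in Harbor Group plc: 19%.
Aggregating (R3): 1.528912% + 2.561328% + 19% = 23.09024%.
23.09024% exceeds the 20% threshold, so Tobias is a related party to Harbor Group plc.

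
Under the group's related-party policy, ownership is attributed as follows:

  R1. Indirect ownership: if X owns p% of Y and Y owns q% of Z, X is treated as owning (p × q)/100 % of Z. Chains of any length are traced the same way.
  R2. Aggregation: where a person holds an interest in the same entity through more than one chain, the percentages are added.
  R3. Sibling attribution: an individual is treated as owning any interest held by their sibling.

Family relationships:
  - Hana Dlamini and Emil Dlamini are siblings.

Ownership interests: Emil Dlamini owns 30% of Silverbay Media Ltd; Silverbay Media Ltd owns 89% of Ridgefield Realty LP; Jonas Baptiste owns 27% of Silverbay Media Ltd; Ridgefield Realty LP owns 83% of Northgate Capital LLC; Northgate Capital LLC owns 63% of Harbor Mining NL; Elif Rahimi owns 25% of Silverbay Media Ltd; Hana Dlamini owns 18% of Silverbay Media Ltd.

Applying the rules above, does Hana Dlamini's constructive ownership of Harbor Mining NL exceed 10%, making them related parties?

By sibling attribution (R3), Hana Dlamini is treated as also owning Emil Dlamini's interest in Silverbay Media Ltd, giving 18% + 30% = 48%.
Chain via Silverbay Media Ltd → Ridgefield Realty LP → Northgate Capital LLC (R1): 48% × 89% × 83% × 63% = 22.338288% of Harbor Mining NL.
22.338288% exceeds the 10% threshold, so Hana is a related party to Harbor Mining NL.

Yes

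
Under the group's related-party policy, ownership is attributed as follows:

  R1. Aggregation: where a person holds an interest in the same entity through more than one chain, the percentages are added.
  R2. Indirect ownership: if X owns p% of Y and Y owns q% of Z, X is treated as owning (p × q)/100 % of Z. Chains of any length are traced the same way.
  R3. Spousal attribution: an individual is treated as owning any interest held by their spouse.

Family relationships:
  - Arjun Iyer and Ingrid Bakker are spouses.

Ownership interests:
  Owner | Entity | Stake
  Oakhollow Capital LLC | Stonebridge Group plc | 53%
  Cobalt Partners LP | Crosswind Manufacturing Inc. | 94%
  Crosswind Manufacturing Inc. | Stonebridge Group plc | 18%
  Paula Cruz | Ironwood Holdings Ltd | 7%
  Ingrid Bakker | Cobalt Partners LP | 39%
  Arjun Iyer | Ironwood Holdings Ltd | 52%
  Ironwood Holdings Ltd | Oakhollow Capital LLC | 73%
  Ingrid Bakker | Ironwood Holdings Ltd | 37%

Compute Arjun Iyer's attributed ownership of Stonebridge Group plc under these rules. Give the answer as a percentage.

By spousal attribution (R3), Arjun Iyer is treated as also owning Ingrid Bakker's interest in Ironwood Holdings Ltd, giving 52% + 37% = 89%.
By spousal attribution (R3), Arjun Iyer is treated as owning Ingrid Bakker's 39% interest in Cobalt Partners LP.
Chain via Ironwood Holdings Ltd → Oakhollow Capital LLC (R2): 89% × 73% × 53% = 34.4341% of Stonebridge Group plc.
Chain via Cobalt Partners LP → Crosswind Manufacturing Inc. (R2): 39% × 94% × 18% = 6.5988% of Stonebridge Group plc.
Aggregating (R1): 34.4341% + 6.5988% = 41.0329%.

41.0329%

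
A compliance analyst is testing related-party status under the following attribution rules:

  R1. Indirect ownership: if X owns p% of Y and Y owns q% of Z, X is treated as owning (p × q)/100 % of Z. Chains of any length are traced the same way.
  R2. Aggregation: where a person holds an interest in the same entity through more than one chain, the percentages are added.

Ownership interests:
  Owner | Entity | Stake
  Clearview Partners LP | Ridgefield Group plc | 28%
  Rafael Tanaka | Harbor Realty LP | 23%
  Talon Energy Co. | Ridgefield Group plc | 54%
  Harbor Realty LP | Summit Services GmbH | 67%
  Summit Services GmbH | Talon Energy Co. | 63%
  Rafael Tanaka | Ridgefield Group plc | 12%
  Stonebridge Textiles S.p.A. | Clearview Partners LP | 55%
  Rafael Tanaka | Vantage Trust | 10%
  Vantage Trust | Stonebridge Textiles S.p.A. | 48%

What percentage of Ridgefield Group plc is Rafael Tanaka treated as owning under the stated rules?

17.981682%

Chain via Vantage Trust → Stonebridge Textiles S.p.A. → Clearview Partners LP (R1): 10% × 48% × 55% × 28% = 0.7392% of Ridgefield Group plc.
Chain via Harbor Realty LP → Summit Services GmbH → Talon Energy Co. (R1): 23% × 67% × 63% × 54% = 5.242482% of Ridgefield Group plc.
Direct interest in Ridgefield Group plc: 12%.
Aggregating (R2): 0.7392% + 5.242482% + 12% = 17.981682%.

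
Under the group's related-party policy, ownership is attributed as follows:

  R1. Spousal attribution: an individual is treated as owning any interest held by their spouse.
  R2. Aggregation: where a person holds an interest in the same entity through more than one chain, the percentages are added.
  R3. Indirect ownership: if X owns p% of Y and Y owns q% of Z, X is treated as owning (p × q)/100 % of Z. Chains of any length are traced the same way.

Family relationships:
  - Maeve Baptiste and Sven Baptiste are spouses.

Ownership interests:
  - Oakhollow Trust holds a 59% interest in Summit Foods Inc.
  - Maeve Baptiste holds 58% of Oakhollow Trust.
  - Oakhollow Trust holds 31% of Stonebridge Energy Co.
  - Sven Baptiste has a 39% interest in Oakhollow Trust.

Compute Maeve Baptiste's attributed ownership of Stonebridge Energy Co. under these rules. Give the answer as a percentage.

By spousal attribution (R1), Maeve Baptiste is treated as also owning Sven Baptiste's interest in Oakhollow Trust, giving 58% + 39% = 97%.
Chain via Oakhollow Trust (R3): 97% × 31% = 30.07% of Stonebridge Energy Co.

30.07%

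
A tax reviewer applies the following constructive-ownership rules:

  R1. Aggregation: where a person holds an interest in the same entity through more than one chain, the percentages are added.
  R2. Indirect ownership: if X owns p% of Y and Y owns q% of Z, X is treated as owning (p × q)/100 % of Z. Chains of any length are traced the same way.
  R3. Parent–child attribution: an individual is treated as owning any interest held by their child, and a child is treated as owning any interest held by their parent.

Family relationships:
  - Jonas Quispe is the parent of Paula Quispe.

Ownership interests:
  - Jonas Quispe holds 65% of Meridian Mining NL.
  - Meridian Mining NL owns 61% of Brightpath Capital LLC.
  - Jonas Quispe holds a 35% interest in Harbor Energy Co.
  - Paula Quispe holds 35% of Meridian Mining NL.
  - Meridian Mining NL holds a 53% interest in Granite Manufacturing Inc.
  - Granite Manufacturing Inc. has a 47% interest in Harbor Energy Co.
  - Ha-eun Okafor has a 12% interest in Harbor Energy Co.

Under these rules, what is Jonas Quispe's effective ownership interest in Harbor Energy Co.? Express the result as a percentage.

By parent–child attribution (R3), Jonas Quispe is treated as also owning Paula Quispe's interest in Meridian Mining NL, giving 65% + 35% = 100%.
Chain via Meridian Mining NL → Granite Manufacturing Inc. (R2): 100% × 53% × 47% = 24.91% of Harbor Energy Co.
Direct interest in Harbor Energy Co: 35%.
Aggregating (R1): 24.91% + 35% = 59.91%.

59.91%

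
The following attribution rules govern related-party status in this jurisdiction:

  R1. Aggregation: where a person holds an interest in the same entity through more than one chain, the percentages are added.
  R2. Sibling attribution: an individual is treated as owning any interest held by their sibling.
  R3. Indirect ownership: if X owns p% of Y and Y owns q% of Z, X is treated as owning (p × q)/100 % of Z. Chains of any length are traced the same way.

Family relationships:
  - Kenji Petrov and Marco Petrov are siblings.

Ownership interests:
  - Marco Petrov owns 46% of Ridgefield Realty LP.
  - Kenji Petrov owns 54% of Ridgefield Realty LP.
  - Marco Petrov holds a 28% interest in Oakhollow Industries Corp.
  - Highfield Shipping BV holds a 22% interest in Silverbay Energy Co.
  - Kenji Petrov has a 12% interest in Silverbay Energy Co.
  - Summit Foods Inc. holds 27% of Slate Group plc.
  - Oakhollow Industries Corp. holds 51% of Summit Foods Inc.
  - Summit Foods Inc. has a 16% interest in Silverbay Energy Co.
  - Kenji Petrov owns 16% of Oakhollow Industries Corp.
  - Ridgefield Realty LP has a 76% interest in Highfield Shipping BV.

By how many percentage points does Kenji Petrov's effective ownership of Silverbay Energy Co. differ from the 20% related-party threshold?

12.3104

By sibling attribution (R2), Kenji Petrov is treated as also owning Marco Petrov's interest in Oakhollow Industries Corp, giving 16% + 28% = 44%.
By sibling attribution (R2), Kenji Petrov is treated as also owning Marco Petrov's interest in Ridgefield Realty LP, giving 54% + 46% = 100%.
Chain via Oakhollow Industries Corp. → Summit Foods Inc. (R3): 44% × 51% × 16% = 3.5904% of Silverbay Energy Co.
Chain via Ridgefield Realty LP → Highfield Shipping BV (R3): 100% × 76% × 22% = 16.72% of Silverbay Energy Co.
Direct interest in Silverbay Energy Co: 12%.
Aggregating (R1): 3.5904% + 16.72% + 12% = 32.3104%.
32.3104% exceeds the 20% threshold by 12.3104 percentage points.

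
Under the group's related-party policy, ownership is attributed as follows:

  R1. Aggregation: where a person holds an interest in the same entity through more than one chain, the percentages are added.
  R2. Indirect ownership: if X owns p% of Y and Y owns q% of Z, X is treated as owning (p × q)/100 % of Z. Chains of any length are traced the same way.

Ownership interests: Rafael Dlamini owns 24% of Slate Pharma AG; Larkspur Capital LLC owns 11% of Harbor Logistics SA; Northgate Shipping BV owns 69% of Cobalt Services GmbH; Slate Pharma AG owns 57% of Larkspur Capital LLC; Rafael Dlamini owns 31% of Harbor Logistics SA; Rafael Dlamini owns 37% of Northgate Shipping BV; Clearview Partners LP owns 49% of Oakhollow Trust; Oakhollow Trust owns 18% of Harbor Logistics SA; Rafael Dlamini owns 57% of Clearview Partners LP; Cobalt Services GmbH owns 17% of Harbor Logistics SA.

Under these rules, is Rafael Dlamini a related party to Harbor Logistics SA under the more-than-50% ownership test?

Chain via Slate Pharma AG → Larkspur Capital LLC (R2): 24% × 57% × 11% = 1.5048% of Harbor Logistics SA.
Chain via Northgate Shipping BV → Cobalt Services GmbH (R2): 37% × 69% × 17% = 4.3401% of Harbor Logistics SA.
Chain via Clearview Partners LP → Oakhollow Trust (R2): 57% × 49% × 18% = 5.0274% of Harbor Logistics SA.
Direct interest in Harbor Logistics SA: 31%.
Aggregating (R1): 1.5048% + 4.3401% + 5.0274% + 31% = 41.8723%.
41.8723% does not exceed the 50% threshold, so Rafael is not a related party to Harbor Logistics SA.

No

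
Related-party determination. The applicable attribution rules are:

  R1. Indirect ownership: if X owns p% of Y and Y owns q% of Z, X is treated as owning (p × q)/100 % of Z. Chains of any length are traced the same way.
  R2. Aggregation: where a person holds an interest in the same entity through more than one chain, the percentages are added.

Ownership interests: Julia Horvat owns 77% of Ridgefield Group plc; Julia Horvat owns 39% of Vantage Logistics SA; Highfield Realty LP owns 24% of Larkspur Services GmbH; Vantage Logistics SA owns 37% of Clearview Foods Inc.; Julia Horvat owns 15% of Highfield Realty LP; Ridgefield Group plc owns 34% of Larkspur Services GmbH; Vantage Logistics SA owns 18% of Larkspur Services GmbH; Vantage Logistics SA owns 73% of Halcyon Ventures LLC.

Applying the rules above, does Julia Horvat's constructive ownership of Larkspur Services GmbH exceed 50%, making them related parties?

No

Chain via Highfield Realty LP (R1): 15% × 24% = 3.6% of Larkspur Services GmbH.
Chain via Ridgefield Group plc (R1): 77% × 34% = 26.18% of Larkspur Services GmbH.
Chain via Vantage Logistics SA (R1): 39% × 18% = 7.02% of Larkspur Services GmbH.
Aggregating (R2): 3.6% + 26.18% + 7.02% = 36.8%.
36.8% does not exceed the 50% threshold, so Julia is not a related party to Larkspur Services GmbH.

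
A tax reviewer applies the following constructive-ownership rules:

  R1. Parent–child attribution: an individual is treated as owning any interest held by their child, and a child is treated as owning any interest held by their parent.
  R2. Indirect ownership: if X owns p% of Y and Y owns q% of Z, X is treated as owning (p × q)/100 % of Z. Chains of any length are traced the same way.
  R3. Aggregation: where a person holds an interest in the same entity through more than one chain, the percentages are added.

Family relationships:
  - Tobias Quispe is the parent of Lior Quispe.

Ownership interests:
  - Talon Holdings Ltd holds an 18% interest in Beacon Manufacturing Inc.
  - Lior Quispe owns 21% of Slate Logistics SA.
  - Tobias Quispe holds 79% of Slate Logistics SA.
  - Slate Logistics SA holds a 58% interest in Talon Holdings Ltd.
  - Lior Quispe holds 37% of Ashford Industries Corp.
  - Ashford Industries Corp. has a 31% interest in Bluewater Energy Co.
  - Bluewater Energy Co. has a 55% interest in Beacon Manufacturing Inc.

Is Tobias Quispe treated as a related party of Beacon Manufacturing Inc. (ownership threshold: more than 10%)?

Yes

By parent–child attribution (R1), Tobias Quispe is treated as also owning Lior Quispe's interest in Slate Logistics SA, giving 79% + 21% = 100%.
By parent–child attribution (R1), Tobias Quispe is treated as owning Lior Quispe's 37% interest in Ashford Industries Corp.
Chain via Slate Logistics SA → Talon Holdings Ltd (R2): 100% × 58% × 18% = 10.44% of Beacon Manufacturing Inc.
Chain via Ashford Industries Corp. → Bluewater Energy Co. (R2): 37% × 31% × 55% = 6.3085% of Beacon Manufacturing Inc.
Aggregating (R3): 10.44% + 6.3085% = 16.7485%.
16.7485% exceeds the 10% threshold, so Tobias is a related party to Beacon Manufacturing Inc.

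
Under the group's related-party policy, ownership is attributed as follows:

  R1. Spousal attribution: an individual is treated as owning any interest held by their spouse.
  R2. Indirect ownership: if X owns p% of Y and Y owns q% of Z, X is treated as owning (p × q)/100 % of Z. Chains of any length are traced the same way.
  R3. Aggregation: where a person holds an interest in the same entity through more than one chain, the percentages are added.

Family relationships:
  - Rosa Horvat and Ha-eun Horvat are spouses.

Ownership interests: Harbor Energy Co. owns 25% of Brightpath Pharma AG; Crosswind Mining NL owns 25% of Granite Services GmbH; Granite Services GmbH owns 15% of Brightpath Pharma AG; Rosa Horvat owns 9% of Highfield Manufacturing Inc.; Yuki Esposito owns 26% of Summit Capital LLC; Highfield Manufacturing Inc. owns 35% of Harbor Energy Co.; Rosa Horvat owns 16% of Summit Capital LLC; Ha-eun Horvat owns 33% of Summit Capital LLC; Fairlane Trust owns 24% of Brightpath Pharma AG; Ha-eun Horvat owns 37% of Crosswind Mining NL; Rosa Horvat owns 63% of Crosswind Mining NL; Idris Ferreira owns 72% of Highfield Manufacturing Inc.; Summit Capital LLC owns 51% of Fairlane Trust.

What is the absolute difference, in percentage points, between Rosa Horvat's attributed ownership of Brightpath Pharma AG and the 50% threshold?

39.4649

By spousal attribution (R1), Rosa Horvat is treated as also owning Ha-eun Horvat's interest in Summit Capital LLC, giving 16% + 33% = 49%.
By spousal attribution (R1), Rosa Horvat is treated as also owning Ha-eun Horvat's interest in Crosswind Mining NL, giving 63% + 37% = 100%.
Chain via Highfield Manufacturing Inc. → Harbor Energy Co. (R2): 9% × 35% × 25% = 0.7875% of Brightpath Pharma AG.
Chain via Summit Capital LLC → Fairlane Trust (R2): 49% × 51% × 24% = 5.9976% of Brightpath Pharma AG.
Chain via Crosswind Mining NL → Granite Services GmbH (R2): 100% × 25% × 15% = 3.75% of Brightpath Pharma AG.
Aggregating (R3): 0.7875% + 5.9976% + 3.75% = 10.5351%.
10.5351% falls short of the 50% threshold by 39.4649 percentage points.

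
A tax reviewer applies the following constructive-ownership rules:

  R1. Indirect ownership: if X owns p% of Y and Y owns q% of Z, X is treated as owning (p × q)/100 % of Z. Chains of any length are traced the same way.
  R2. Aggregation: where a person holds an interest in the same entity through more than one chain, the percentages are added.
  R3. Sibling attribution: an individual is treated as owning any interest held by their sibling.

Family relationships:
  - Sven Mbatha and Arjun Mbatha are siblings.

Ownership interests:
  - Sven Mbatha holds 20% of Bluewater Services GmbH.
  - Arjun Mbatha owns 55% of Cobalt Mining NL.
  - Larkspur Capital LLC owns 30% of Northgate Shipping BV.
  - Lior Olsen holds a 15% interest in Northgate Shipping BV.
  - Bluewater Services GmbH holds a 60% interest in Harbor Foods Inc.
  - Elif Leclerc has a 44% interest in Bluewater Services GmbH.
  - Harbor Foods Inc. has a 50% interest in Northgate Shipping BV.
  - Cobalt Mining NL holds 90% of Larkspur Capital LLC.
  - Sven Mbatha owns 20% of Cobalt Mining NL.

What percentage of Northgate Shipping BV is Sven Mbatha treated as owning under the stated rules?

26.25%

By sibling attribution (R3), Sven Mbatha is treated as also owning Arjun Mbatha's interest in Cobalt Mining NL, giving 20% + 55% = 75%.
Chain via Cobalt Mining NL → Larkspur Capital LLC (R1): 75% × 90% × 30% = 20.25% of Northgate Shipping BV.
Chain via Bluewater Services GmbH → Harbor Foods Inc. (R1): 20% × 60% × 50% = 6% of Northgate Shipping BV.
Aggregating (R2): 20.25% + 6% = 26.25%.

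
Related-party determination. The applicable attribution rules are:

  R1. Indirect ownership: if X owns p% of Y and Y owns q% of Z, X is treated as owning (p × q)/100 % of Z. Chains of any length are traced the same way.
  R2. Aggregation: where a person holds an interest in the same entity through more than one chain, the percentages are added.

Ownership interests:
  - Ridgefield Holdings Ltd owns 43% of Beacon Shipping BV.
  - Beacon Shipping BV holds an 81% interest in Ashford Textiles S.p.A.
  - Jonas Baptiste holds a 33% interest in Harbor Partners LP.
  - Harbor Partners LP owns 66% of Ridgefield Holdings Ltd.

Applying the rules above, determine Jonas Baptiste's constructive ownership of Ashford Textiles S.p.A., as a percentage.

7.585974%

Chain via Harbor Partners LP → Ridgefield Holdings Ltd → Beacon Shipping BV (R1): 33% × 66% × 43% × 81% = 7.585974% of Ashford Textiles S.p.A.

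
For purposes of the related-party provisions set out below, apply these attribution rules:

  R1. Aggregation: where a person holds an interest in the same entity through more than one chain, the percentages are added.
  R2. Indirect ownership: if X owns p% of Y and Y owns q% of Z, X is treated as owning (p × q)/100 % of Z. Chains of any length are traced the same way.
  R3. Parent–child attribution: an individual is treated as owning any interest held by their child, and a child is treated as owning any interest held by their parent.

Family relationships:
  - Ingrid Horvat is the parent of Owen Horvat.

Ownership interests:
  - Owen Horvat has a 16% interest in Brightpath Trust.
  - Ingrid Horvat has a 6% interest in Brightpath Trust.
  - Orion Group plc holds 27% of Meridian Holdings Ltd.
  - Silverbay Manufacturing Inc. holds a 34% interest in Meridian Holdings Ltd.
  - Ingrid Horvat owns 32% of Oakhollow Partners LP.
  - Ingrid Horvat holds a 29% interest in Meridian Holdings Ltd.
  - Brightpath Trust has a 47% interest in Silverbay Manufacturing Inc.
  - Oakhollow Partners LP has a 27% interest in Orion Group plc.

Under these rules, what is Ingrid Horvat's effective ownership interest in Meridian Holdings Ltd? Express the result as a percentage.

By parent–child attribution (R3), Ingrid Horvat is treated as also owning Owen Horvat's interest in Brightpath Trust, giving 6% + 16% = 22%.
Chain via Brightpath Trust → Silverbay Manufacturing Inc. (R2): 22% × 47% × 34% = 3.5156% of Meridian Holdings Ltd.
Chain via Oakhollow Partners LP → Orion Group plc (R2): 32% × 27% × 27% = 2.3328% of Meridian Holdings Ltd.
Direct interest in Meridian Holdings Ltd: 29%.
Aggregating (R1): 3.5156% + 2.3328% + 29% = 34.8484%.

34.8484%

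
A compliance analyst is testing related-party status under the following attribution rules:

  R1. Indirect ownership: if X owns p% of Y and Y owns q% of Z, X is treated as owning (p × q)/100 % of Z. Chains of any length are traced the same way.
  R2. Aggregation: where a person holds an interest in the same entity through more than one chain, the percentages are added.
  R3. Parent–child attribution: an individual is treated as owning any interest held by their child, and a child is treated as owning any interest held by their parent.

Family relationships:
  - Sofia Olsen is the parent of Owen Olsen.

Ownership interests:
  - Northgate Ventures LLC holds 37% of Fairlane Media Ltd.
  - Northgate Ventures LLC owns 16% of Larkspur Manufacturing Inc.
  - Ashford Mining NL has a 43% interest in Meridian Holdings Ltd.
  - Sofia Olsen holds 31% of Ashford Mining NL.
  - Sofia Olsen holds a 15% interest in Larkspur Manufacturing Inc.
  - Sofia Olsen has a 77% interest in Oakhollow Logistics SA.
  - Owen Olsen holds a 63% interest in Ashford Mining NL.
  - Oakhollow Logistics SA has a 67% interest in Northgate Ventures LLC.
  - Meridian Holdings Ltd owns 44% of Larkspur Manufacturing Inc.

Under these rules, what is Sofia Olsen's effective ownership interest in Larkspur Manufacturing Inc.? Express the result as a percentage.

By parent–child attribution (R3), Sofia Olsen is treated as also owning Owen Olsen's interest in Ashford Mining NL, giving 31% + 63% = 94%.
Chain via Oakhollow Logistics SA → Northgate Ventures LLC (R1): 77% × 67% × 16% = 8.2544% of Larkspur Manufacturing Inc.
Chain via Ashford Mining NL → Meridian Holdings Ltd (R1): 94% × 43% × 44% = 17.7848% of Larkspur Manufacturing Inc.
Direct interest in Larkspur Manufacturing Inc: 15%.
Aggregating (R2): 8.2544% + 17.7848% + 15% = 41.0392%.

41.0392%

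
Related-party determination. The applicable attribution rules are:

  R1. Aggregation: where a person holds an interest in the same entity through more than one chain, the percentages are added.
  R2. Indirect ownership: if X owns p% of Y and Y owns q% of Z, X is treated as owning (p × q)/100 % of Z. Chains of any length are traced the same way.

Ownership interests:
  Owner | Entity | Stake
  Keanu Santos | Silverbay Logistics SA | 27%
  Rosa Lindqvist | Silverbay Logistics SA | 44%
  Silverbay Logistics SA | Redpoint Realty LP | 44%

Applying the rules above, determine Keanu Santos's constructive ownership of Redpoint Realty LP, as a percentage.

Chain via Silverbay Logistics SA (R2): 27% × 44% = 11.88% of Redpoint Realty LP.

11.88%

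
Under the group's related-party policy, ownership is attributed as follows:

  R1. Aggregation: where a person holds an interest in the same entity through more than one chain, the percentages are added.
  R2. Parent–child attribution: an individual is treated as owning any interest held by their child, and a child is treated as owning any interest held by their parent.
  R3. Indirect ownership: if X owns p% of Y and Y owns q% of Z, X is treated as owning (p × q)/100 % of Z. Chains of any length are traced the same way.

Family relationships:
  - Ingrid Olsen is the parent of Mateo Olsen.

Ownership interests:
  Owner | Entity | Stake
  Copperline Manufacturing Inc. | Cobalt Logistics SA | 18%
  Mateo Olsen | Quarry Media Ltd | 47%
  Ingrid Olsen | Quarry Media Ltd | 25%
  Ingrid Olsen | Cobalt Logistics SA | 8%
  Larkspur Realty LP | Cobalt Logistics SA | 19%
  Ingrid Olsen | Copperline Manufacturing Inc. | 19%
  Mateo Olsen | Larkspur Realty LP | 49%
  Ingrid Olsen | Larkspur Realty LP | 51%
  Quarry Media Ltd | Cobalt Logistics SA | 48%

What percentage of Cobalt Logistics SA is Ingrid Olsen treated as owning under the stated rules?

By parent–child attribution (R2), Ingrid Olsen is treated as also owning Mateo Olsen's interest in Larkspur Realty LP, giving 51% + 49% = 100%.
By parent–child attribution (R2), Ingrid Olsen is treated as also owning Mateo Olsen's interest in Quarry Media Ltd, giving 25% + 47% = 72%.
Chain via Larkspur Realty LP (R3): 100% × 19% = 19% of Cobalt Logistics SA.
Chain via Copperline Manufacturing Inc. (R3): 19% × 18% = 3.42% of Cobalt Logistics SA.
Chain via Quarry Media Ltd (R3): 72% × 48% = 34.56% of Cobalt Logistics SA.
Direct interest in Cobalt Logistics SA: 8%.
Aggregating (R1): 19% + 3.42% + 34.56% + 8% = 64.98%.

64.98%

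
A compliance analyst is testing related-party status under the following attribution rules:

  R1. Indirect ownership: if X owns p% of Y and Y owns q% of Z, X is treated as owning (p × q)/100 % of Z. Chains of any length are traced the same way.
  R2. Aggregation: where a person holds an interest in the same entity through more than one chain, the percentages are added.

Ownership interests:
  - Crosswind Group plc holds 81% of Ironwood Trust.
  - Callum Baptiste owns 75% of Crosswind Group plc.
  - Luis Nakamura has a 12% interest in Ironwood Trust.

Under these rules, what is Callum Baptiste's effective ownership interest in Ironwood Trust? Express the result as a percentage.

60.75%

Chain via Crosswind Group plc (R1): 75% × 81% = 60.75% of Ironwood Trust.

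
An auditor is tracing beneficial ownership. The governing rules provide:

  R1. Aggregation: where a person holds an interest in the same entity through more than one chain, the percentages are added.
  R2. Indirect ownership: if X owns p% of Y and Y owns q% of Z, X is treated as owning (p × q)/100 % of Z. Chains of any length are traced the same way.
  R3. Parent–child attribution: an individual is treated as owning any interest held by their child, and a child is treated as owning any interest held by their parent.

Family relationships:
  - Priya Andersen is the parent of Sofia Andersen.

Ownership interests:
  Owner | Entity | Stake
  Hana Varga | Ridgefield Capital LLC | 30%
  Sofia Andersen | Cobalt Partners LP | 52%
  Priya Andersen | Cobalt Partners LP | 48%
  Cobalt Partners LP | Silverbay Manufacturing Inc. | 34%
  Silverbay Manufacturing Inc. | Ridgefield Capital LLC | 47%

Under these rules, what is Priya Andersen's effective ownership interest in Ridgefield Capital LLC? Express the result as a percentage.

By parent–child attribution (R3), Priya Andersen is treated as also owning Sofia Andersen's interest in Cobalt Partners LP, giving 48% + 52% = 100%.
Chain via Cobalt Partners LP → Silverbay Manufacturing Inc. (R2): 100% × 34% × 47% = 15.98% of Ridgefield Capital LLC.

15.98%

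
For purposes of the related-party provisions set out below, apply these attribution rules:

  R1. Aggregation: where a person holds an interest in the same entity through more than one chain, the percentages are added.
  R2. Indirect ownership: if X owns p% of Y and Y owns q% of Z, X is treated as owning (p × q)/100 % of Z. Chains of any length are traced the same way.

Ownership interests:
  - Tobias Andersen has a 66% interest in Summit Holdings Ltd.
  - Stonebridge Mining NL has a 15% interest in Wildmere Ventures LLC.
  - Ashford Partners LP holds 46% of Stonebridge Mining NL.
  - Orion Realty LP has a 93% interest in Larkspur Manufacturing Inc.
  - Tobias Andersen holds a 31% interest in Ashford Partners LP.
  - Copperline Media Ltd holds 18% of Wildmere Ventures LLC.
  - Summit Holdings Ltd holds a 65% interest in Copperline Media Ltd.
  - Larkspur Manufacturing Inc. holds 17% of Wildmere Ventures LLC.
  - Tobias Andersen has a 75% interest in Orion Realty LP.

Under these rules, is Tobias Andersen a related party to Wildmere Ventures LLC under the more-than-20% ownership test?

Yes

Chain via Summit Holdings Ltd → Copperline Media Ltd (R2): 66% × 65% × 18% = 7.722% of Wildmere Ventures LLC.
Chain via Orion Realty LP → Larkspur Manufacturing Inc. (R2): 75% × 93% × 17% = 11.8575% of Wildmere Ventures LLC.
Chain via Ashford Partners LP → Stonebridge Mining NL (R2): 31% × 46% × 15% = 2.139% of Wildmere Ventures LLC.
Aggregating (R1): 7.722% + 11.8575% + 2.139% = 21.7185%.
21.7185% exceeds the 20% threshold, so Tobias is a related party to Wildmere Ventures LLC.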